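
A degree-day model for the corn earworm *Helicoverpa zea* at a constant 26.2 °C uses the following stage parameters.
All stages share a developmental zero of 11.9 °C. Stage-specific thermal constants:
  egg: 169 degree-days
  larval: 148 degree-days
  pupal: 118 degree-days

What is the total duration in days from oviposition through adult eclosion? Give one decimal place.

30.4 days

Daily accumulation at 26.2 °C = 26.2 − 11.9 = 14.3 DD/day.
Total K = 169 + 148 + 118 = 435 DD.
Total duration = 435 / 14.3 = 30.420 ≈ 30.4 days.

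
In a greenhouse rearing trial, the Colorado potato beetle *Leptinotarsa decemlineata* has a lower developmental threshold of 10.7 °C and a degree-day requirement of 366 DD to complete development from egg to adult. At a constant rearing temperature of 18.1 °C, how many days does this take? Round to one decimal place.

Daily accumulation = 18.1 − 10.7 = 7.4 DD/day.
Duration = 366 / 7.4 = 49.459 ≈ 49.5 days.

49.5 days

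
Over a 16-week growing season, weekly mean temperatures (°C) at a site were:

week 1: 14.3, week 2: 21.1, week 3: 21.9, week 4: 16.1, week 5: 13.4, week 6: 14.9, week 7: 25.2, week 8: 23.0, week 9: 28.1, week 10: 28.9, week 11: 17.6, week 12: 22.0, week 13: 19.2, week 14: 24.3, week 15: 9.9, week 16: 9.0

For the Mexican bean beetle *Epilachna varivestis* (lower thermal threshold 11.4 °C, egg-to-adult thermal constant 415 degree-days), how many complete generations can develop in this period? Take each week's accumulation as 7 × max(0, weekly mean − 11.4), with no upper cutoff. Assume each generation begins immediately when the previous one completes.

Weekly DD (7 × max(0, T̄ − 11.4)): 20.3, 67.9, 73.5, 32.9, 14.0, 24.5, 96.6, 81.2, 116.9, 122.5, 43.4, 74.2, 54.6, 90.3, 0.0, 0.0.
Season total = 912.8 DD.
Complete generations = ⌊912.8 / 415⌋ = 2.

2 generations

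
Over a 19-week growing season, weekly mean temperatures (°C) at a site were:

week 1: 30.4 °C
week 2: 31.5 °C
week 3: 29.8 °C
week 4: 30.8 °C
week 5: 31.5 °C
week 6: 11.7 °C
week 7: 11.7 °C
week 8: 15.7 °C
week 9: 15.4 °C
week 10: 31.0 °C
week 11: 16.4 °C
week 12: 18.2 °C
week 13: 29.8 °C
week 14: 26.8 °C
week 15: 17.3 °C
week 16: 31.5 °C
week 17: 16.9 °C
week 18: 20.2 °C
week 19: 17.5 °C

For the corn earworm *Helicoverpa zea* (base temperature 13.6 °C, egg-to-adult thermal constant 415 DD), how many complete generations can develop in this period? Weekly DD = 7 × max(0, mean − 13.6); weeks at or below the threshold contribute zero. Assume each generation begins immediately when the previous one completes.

3 generations

Weekly DD (7 × max(0, T̄ − 13.6)): 117.6, 125.3, 113.4, 120.4, 125.3, 0.0, 0.0, 14.7, 12.6, 121.8, 19.6, 32.2, 113.4, 92.4, 25.9, 125.3, 23.1, 46.2, 27.3.
Season total = 1256.5 DD.
Complete generations = ⌊1256.5 / 415⌋ = 3.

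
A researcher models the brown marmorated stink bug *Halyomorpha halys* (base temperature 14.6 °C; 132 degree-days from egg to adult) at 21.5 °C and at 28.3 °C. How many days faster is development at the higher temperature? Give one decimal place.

9.5 days

At 21.5 °C: 132 / (21.5 − 14.6) = 132 / 6.9 = 19.130 d.
At 28.3 °C: 132 / (28.3 − 14.6) = 132 / 13.7 = 9.635 d.
Difference = |19.130 − 9.635| = 9.495 ≈ 9.5 days.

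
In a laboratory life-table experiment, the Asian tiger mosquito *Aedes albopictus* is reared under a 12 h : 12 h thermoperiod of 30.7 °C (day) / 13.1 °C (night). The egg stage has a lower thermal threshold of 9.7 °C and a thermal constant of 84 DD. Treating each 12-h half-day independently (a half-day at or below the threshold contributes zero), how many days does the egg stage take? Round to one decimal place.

6.9 days

Day half: max(0, 30.7 − 9.7) × 0.5 = 21.0 × 0.5 = 10.50 DD.
Night half: max(0, 13.1 − 9.7) × 0.5 = 3.4 × 0.5 = 1.70 DD.
Per 24 h: 12.20 DD/day.
Duration = 84 / 12.20 = 6.885 ≈ 6.9 days.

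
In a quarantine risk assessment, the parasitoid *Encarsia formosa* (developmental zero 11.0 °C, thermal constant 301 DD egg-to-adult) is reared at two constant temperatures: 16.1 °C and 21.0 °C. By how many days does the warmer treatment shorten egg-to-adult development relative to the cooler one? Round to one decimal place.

28.9 days

At 16.1 °C: 301 / (16.1 − 11.0) = 301 / 5.1 = 59.020 d.
At 21.0 °C: 301 / (21.0 − 11.0) = 301 / 10.0 = 30.100 d.
Difference = |59.020 − 30.100| = 28.920 ≈ 28.9 days.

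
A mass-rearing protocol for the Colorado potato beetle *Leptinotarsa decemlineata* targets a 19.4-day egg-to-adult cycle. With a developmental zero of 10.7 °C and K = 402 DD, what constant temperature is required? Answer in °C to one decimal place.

Required daily accumulation = 402 / 19.4 = 20.722 DD/day.
T = T_base + 20.722 = 10.7 + 20.722 = 31.422 ≈ 31.4 °C.

31.4 °C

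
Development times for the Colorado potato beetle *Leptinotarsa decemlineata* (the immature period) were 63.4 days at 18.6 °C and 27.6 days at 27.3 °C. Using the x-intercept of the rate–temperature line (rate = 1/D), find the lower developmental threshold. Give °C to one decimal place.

11.9 °C

Under the model K = D·(T − T_b), so D₁·(T₁ − T_b) = D₂·(T₂ − T_b).
63.4·(18.6 − T_b) = 27.6·(27.3 − T_b)
T_b = (63.4·18.6 − 27.6·27.3) / (63.4 − 27.6) = 425.76 / 35.8 = 11.893 °C ≈ 11.9 °C.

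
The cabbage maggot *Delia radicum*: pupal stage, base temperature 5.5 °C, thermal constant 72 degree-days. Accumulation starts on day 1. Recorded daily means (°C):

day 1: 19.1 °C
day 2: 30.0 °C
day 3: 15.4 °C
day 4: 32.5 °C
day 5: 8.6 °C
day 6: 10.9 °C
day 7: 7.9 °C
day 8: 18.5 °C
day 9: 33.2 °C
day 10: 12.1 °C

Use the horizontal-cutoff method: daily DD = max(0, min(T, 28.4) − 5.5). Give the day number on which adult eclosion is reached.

day 5

Daily DD above 5.5 °C (capped at 22.9): 13.6, 22.9, 9.9, 22.9, 3.1, 5.4, 2.4, 13.0, 22.9, 6.6.
Cumulative: 13.6, 36.5, 46.4, 69.3, 72.4, 77.8, 80.2, 93.2, 116.1, 122.7.
The total first reaches 72 DD on day 5.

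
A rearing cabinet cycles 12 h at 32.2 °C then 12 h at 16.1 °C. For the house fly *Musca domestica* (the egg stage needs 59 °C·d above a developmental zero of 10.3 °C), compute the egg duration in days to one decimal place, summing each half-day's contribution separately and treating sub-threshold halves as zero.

Day half: max(0, 32.2 − 10.3) × 0.5 = 21.9 × 0.5 = 10.95 DD.
Night half: max(0, 16.1 − 10.3) × 0.5 = 5.8 × 0.5 = 2.90 DD.
Per 24 h: 13.85 DD/day.
Duration = 59 / 13.85 = 4.260 ≈ 4.3 days.

4.3 days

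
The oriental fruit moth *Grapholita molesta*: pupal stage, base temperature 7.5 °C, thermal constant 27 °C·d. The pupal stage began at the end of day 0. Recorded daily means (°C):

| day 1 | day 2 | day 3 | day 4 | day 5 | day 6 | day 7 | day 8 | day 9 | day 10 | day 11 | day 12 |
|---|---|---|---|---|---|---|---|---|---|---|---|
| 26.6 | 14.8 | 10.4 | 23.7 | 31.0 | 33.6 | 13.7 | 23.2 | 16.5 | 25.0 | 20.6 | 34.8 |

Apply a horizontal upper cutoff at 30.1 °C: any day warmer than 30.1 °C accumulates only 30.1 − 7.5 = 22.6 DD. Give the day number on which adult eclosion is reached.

Daily DD above 7.5 °C (capped at 22.6): 19.1, 7.3, 2.9, 16.2, 22.6, 22.6, 6.2, 15.7, 9.0, 17.5, 13.1, 22.6.
Cumulative: 19.1, 26.4, 29.3, 45.5, 68.1, 90.7, 96.9, 112.6, 121.6, 139.1, 152.2, 174.8.
The total first reaches 27 DD on day 3.

day 3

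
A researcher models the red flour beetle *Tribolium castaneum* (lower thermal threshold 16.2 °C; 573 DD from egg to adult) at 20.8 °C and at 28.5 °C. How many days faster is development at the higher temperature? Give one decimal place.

At 20.8 °C: 573 / (20.8 − 16.2) = 573 / 4.6 = 124.565 d.
At 28.5 °C: 573 / (28.5 − 16.2) = 573 / 12.3 = 46.585 d.
Difference = |124.565 − 46.585| = 77.980 ≈ 78.0 days.

78.0 days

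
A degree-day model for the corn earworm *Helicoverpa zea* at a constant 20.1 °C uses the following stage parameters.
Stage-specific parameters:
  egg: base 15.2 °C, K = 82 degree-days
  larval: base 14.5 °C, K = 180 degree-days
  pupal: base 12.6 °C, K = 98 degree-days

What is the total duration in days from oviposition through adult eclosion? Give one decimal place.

egg: 82 / (20.1 − 15.2) = 82 / 4.9 = 16.735 d.
larval: 180 / (20.1 − 14.5) = 180 / 5.6 = 32.143 d.
pupal: 98 / (20.1 − 12.6) = 98 / 7.5 = 13.067 d.
Sum = 61.944 ≈ 61.9 days.

61.9 days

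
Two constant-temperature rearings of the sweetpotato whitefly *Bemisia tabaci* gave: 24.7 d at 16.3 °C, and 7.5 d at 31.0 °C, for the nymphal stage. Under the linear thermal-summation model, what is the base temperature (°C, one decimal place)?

Equal thermal constants: D₁(T₁ − T_b) = D₂(T₂ − T_b).
24.7·(16.3 − T_b) = 7.5·(31.0 − T_b)
T_b = (24.7·16.3 − 7.5·31.0) / (24.7 − 7.5) = 170.11 / 17.2 = 9.890 °C ≈ 9.9 °C.

9.9 °C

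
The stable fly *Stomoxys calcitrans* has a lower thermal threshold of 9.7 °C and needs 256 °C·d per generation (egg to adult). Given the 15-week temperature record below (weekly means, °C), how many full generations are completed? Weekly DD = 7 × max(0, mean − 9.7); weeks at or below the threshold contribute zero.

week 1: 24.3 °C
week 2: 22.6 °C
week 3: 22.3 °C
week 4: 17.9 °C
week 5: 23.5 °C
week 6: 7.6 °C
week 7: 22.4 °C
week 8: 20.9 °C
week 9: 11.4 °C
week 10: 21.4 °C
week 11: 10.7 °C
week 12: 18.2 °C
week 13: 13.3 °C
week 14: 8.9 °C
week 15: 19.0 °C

Weekly DD (7 × max(0, T̄ − 9.7)): 102.2, 90.3, 88.2, 57.4, 96.6, 0.0, 88.9, 78.4, 11.9, 81.9, 7.0, 59.5, 25.2, 0.0, 65.1.
Season total = 852.6 DD.
Complete generations = ⌊852.6 / 256⌋ = 3.

3 generations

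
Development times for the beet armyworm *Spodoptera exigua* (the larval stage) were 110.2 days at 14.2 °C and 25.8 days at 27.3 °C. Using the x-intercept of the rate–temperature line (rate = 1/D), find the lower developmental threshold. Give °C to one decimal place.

10.2 °C

Linear rate model ⇒ the product D·(T − T_b) is constant across temperatures.
110.2·(14.2 − T_b) = 25.8·(27.3 − T_b)
T_b = (110.2·14.2 − 25.8·27.3) / (110.2 − 25.8) = 860.50 / 84.4 = 10.195 °C ≈ 10.2 °C.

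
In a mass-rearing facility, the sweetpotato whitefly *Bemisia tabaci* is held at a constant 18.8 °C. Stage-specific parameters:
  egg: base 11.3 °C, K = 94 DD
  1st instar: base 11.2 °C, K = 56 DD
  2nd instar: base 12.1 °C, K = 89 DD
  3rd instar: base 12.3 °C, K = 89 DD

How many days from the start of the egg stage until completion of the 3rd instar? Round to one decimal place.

egg: 94 / (18.8 − 11.3) = 94 / 7.5 = 12.533 d.
1st instar: 56 / (18.8 − 11.2) = 56 / 7.6 = 7.368 d.
2nd instar: 89 / (18.8 − 12.1) = 89 / 6.7 = 13.284 d.
3rd instar: 89 / (18.8 − 12.3) = 89 / 6.5 = 13.692 d.
Sum = 46.878 ≈ 46.9 days.

46.9 days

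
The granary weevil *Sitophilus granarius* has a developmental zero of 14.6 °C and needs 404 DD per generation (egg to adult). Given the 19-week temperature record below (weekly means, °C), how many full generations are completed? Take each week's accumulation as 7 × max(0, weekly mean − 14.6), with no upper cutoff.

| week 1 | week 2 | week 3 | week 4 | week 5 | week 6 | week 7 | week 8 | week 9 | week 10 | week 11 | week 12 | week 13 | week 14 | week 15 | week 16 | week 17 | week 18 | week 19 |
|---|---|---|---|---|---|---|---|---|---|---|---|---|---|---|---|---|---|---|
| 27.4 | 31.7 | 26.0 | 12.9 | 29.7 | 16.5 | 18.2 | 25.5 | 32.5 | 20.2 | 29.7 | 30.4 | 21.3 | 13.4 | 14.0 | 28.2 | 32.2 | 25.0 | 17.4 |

Weekly DD (7 × max(0, T̄ − 14.6)): 89.6, 119.7, 79.8, 0.0, 105.7, 13.3, 25.2, 76.3, 125.3, 39.2, 105.7, 110.6, 46.9, 0.0, 0.0, 95.2, 123.2, 72.8, 19.6.
Season total = 1248.1 DD.
Complete generations = ⌊1248.1 / 404⌋ = 3.

3 generations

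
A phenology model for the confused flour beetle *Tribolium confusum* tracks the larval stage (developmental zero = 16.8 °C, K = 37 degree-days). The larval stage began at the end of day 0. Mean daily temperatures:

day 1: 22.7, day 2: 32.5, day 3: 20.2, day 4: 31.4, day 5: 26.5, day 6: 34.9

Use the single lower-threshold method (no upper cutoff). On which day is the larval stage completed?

day 4

Daily DD above 16.8 °C: 5.9, 15.7, 3.4, 14.6, 9.7, 18.1.
Cumulative: 5.9, 21.6, 25.0, 39.6, 49.3, 67.4.
The total first reaches 37 DD on day 4.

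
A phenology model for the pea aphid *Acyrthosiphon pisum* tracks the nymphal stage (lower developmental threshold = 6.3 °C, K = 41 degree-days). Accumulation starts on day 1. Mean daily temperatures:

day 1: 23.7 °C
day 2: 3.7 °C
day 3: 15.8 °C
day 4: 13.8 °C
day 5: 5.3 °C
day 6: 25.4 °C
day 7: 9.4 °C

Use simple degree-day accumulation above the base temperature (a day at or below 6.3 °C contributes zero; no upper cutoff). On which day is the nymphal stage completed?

day 6

Daily DD above 6.3 °C: 17.4, 0.0, 9.5, 7.5, 0.0, 19.1, 3.1.
Cumulative: 17.4, 17.4, 26.9, 34.4, 34.4, 53.5, 56.6.
The total first reaches 41 DD on day 6.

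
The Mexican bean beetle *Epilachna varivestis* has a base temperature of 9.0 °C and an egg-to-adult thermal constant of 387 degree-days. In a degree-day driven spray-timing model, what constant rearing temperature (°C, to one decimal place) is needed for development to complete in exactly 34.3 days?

Required daily accumulation = 387 / 34.3 = 11.283 DD/day.
T = T_base + 11.283 = 9.0 + 11.283 = 20.283 ≈ 20.3 °C.

20.3 °C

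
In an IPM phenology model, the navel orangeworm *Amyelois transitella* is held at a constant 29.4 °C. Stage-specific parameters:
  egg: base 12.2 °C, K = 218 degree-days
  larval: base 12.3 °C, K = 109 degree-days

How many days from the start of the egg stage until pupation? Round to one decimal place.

egg: 218 / (29.4 − 12.2) = 218 / 17.2 = 12.674 d.
larval: 109 / (29.4 − 12.3) = 109 / 17.1 = 6.374 d.
Sum = 19.049 ≈ 19.0 days.

19.0 days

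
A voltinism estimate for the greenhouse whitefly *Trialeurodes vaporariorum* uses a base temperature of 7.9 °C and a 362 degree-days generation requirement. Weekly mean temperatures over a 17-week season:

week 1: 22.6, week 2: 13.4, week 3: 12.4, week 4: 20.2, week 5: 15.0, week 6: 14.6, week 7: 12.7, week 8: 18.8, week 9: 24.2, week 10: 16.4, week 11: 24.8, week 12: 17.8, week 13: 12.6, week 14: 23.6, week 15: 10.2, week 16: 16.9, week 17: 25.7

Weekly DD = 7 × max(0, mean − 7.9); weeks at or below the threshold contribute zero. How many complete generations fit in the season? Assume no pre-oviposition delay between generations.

3 generations

Weekly DD (7 × max(0, T̄ − 7.9)): 102.9, 38.5, 31.5, 86.1, 49.7, 46.9, 33.6, 76.3, 114.1, 59.5, 118.3, 69.3, 32.9, 109.9, 16.1, 63.0, 124.6.
Season total = 1173.2 DD.
Complete generations = ⌊1173.2 / 362⌋ = 3.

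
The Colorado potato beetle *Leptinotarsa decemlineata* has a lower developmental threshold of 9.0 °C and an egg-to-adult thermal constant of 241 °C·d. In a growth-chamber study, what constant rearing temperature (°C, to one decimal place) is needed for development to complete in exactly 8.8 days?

Required daily accumulation = 241 / 8.8 = 27.386 DD/day.
T = T_base + 27.386 = 9.0 + 27.386 = 36.386 ≈ 36.4 °C.

36.4 °C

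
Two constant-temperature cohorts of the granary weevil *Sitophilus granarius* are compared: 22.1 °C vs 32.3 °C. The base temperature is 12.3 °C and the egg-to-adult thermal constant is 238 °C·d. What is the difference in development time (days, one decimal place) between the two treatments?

At 22.1 °C: 238 / (22.1 − 12.3) = 238 / 9.8 = 24.286 d.
At 32.3 °C: 238 / (32.3 − 12.3) = 238 / 20.0 = 11.900 d.
Difference = |24.286 − 11.900| = 12.386 ≈ 12.4 days.

12.4 days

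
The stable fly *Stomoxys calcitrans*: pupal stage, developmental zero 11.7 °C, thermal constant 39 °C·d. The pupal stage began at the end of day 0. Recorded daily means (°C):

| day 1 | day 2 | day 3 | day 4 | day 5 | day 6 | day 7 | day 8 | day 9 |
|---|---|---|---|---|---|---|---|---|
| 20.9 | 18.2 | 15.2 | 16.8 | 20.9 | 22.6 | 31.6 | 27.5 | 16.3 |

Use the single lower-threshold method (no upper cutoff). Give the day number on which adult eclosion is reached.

day 6

Daily DD above 11.7 °C: 9.2, 6.5, 3.5, 5.1, 9.2, 10.9, 19.9, 15.8, 4.6.
Cumulative: 9.2, 15.7, 19.2, 24.3, 33.5, 44.4, 64.3, 80.1, 84.7.
The total first reaches 39 DD on day 6.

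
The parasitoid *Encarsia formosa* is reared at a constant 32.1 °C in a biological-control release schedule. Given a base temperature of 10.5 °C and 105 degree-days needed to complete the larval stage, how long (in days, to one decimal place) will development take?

4.9 days

Daily accumulation = 32.1 − 10.5 = 21.6 DD/day.
Duration = 105 / 21.6 = 4.861 ≈ 4.9 days.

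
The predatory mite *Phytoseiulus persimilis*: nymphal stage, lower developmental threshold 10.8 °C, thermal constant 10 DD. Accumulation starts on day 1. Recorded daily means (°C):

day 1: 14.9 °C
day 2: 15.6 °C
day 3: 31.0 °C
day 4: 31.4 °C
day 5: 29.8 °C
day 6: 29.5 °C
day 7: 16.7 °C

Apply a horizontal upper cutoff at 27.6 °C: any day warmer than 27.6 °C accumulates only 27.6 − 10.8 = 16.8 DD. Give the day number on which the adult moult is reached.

day 3

Daily DD above 10.8 °C (capped at 16.8): 4.1, 4.8, 16.8, 16.8, 16.8, 16.8, 5.9.
Cumulative: 4.1, 8.9, 25.7, 42.5, 59.3, 76.1, 82.0.
The total first reaches 10 DD on day 3.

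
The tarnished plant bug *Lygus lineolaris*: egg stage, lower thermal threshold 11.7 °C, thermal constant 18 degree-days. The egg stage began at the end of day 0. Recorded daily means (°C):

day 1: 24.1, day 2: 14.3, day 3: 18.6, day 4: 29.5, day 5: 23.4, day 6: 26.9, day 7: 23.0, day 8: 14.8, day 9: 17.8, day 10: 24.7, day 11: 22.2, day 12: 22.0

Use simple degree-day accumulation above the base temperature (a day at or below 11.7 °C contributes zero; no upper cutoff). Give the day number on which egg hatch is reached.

Daily DD above 11.7 °C: 12.4, 2.6, 6.9, 17.8, 11.7, 15.2, 11.3, 3.1, 6.1, 13.0, 10.5, 10.3.
Cumulative: 12.4, 15.0, 21.9, 39.7, 51.4, 66.6, 77.9, 81.0, 87.1, 100.1, 110.6, 120.9.
The total first reaches 18 DD on day 3.

day 3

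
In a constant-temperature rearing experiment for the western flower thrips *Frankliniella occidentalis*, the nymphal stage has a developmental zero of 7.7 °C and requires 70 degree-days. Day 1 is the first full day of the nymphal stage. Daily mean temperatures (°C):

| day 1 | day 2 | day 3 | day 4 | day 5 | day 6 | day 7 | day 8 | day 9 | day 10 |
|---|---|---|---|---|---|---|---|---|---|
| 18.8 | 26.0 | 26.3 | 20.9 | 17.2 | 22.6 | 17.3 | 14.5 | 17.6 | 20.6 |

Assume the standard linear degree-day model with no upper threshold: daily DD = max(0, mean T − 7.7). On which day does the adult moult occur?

Daily DD above 7.7 °C: 11.1, 18.3, 18.6, 13.2, 9.5, 14.9, 9.6, 6.8, 9.9, 12.9.
Cumulative: 11.1, 29.4, 48.0, 61.2, 70.7, 85.6, 95.2, 102.0, 111.9, 124.8.
The total first reaches 70 DD on day 5.

day 5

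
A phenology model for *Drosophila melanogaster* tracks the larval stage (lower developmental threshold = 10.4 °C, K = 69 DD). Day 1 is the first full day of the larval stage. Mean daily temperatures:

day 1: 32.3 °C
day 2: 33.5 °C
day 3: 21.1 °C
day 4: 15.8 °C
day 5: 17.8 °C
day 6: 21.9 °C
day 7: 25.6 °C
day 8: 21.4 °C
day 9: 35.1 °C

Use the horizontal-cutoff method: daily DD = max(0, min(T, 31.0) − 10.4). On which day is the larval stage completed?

Daily DD above 10.4 °C (capped at 20.6): 20.6, 20.6, 10.7, 5.4, 7.4, 11.5, 15.2, 11.0, 20.6.
Cumulative: 20.6, 41.2, 51.9, 57.3, 64.7, 76.2, 91.4, 102.4, 123.0.
The total first reaches 69 DD on day 6.

day 6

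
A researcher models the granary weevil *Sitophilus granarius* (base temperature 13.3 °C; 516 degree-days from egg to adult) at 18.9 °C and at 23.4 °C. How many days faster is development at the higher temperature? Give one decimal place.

41.1 days

At 18.9 °C: 516 / (18.9 − 13.3) = 516 / 5.6 = 92.143 d.
At 23.4 °C: 516 / (23.4 − 13.3) = 516 / 10.1 = 51.089 d.
Difference = |92.143 − 51.089| = 41.054 ≈ 41.1 days.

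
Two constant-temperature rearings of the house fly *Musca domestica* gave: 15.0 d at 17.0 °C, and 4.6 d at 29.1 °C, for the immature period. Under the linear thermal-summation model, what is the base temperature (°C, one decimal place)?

Under the model K = D·(T − T_b), so D₁·(T₁ − T_b) = D₂·(T₂ − T_b).
15.0·(17.0 − T_b) = 4.6·(29.1 − T_b)
T_b = (15.0·17.0 − 4.6·29.1) / (15.0 − 4.6) = 121.14 / 10.4 = 11.648 °C ≈ 11.6 °C.

11.6 °C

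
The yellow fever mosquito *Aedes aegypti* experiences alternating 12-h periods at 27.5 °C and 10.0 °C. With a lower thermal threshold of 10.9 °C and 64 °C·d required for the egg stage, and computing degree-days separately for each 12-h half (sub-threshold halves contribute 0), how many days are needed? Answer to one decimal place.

7.7 days

Day half: max(0, 27.5 − 10.9) × 0.5 = 16.6 × 0.5 = 8.30 DD.
Night half: max(0, 10.0 − 10.9) × 0.5 = 0.0 × 0.5 = 0.00 DD.
Per 24 h: 8.30 DD/day.
Duration = 64 / 8.30 = 7.711 ≈ 7.7 days.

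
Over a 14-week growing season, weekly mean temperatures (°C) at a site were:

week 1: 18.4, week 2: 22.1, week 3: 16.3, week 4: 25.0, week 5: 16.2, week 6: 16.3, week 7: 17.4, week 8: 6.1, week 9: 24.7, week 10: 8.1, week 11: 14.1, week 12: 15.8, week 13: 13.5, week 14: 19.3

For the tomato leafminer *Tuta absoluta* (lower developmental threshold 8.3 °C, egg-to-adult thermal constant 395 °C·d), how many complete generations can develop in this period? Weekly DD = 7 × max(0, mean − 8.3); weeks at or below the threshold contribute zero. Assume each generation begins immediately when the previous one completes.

Weekly DD (7 × max(0, T̄ − 8.3)): 70.7, 96.6, 56.0, 116.9, 55.3, 56.0, 63.7, 0.0, 114.8, 0.0, 40.6, 52.5, 36.4, 77.0.
Season total = 836.5 DD.
Complete generations = ⌊836.5 / 395⌋ = 2.

2 generations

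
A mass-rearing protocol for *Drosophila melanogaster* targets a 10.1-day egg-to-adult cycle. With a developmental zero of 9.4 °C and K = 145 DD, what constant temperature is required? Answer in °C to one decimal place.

23.8 °C

Required daily accumulation = 145 / 10.1 = 14.356 DD/day.
T = T_base + 14.356 = 9.4 + 14.356 = 23.756 ≈ 23.8 °C.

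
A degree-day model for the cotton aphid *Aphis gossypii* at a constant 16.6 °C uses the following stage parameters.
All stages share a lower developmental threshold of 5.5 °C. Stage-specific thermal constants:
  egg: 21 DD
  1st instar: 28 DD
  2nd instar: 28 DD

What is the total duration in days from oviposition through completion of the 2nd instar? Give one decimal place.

6.9 days

Daily accumulation at 16.6 °C = 16.6 − 5.5 = 11.1 DD/day.
Total K = 21 + 28 + 28 = 77 DD.
Total duration = 77 / 11.1 = 6.937 ≈ 6.9 days.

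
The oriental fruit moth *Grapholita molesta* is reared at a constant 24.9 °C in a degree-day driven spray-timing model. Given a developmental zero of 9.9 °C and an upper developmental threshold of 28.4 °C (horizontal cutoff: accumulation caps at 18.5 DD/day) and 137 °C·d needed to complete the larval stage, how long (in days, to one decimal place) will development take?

9.1 days

Daily accumulation = 24.9 − 9.9 = 15.0 DD/day.
Duration = 137 / 15.0 = 9.133 ≈ 9.1 days.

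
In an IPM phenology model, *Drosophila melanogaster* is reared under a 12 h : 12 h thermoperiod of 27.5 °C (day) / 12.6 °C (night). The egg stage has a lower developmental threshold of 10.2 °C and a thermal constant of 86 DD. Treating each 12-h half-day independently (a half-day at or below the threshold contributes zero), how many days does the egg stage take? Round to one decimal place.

Day half: max(0, 27.5 − 10.2) × 0.5 = 17.3 × 0.5 = 8.65 DD.
Night half: max(0, 12.6 − 10.2) × 0.5 = 2.4 × 0.5 = 1.20 DD.
Per 24 h: 9.85 DD/day.
Duration = 86 / 9.85 = 8.731 ≈ 8.7 days.

8.7 days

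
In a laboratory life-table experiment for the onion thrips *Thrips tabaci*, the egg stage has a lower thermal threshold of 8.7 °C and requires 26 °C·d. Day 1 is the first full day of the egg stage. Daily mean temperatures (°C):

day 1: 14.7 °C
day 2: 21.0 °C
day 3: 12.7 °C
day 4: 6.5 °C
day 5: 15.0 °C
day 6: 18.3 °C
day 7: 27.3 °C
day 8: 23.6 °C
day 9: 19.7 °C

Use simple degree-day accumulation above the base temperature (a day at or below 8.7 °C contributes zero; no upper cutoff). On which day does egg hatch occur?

day 5

Daily DD above 8.7 °C: 6.0, 12.3, 4.0, 0.0, 6.3, 9.6, 18.6, 14.9, 11.0.
Cumulative: 6.0, 18.3, 22.3, 22.3, 28.6, 38.2, 56.8, 71.7, 82.7.
The total first reaches 26 DD on day 5.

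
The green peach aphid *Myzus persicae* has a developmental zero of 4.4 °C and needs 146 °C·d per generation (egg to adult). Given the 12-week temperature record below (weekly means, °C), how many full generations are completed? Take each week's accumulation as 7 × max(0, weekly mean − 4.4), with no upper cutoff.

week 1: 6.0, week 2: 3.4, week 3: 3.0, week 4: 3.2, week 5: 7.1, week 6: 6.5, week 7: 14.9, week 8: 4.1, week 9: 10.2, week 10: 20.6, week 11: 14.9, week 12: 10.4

2 generations

Weekly DD (7 × max(0, T̄ − 4.4)): 11.2, 0.0, 0.0, 0.0, 18.9, 14.7, 73.5, 0.0, 40.6, 113.4, 73.5, 42.0.
Season total = 387.8 DD.
Complete generations = ⌊387.8 / 146⌋ = 2.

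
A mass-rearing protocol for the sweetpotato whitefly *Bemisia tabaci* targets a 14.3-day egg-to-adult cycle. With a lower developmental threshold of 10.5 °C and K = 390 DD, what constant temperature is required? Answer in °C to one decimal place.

Required daily accumulation = 390 / 14.3 = 27.273 DD/day.
T = T_base + 27.273 = 10.5 + 27.273 = 37.773 ≈ 37.8 °C.

37.8 °C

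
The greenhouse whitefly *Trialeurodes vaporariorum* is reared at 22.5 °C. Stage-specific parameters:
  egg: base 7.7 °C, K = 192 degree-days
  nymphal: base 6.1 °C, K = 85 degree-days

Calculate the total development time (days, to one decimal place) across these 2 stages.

egg: 192 / (22.5 − 7.7) = 192 / 14.8 = 12.973 d.
nymphal: 85 / (22.5 − 6.1) = 85 / 16.4 = 5.183 d.
Sum = 18.156 ≈ 18.2 days.

18.2 days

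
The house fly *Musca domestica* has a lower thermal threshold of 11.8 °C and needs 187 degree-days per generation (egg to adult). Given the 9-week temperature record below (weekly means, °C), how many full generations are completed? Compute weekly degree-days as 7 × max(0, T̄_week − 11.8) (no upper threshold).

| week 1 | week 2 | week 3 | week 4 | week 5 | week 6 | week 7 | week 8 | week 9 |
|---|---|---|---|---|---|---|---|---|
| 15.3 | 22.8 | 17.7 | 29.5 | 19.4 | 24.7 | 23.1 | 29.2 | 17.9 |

3 generations

Weekly DD (7 × max(0, T̄ − 11.8)): 24.5, 77.0, 41.3, 123.9, 53.2, 90.3, 79.1, 121.8, 42.7.
Season total = 653.8 DD.
Complete generations = ⌊653.8 / 187⌋ = 3.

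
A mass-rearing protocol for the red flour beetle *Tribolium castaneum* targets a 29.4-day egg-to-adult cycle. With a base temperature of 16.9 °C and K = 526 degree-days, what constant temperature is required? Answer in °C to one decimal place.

34.8 °C

Required daily accumulation = 526 / 29.4 = 17.891 DD/day.
T = T_base + 17.891 = 16.9 + 17.891 = 34.791 ≈ 34.8 °C.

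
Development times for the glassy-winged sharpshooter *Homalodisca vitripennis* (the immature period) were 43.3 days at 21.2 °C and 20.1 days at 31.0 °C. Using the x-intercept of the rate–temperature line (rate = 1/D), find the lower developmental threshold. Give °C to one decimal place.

Linear rate model ⇒ the product D·(T − T_b) is constant across temperatures.
43.3·(21.2 − T_b) = 20.1·(31.0 − T_b)
T_b = (43.3·21.2 − 20.1·31.0) / (43.3 − 20.1) = 294.86 / 23.2 = 12.709 °C ≈ 12.7 °C.

12.7 °C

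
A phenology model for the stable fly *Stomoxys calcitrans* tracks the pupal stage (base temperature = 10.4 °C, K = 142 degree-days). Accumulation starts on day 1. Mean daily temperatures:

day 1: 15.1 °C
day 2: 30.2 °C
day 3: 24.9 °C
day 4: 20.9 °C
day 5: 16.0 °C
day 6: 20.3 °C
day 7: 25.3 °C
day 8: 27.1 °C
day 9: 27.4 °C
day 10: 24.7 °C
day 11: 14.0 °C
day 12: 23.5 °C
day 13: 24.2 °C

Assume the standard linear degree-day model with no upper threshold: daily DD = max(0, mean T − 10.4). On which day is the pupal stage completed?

day 12

Daily DD above 10.4 °C: 4.7, 19.8, 14.5, 10.5, 5.6, 9.9, 14.9, 16.7, 17.0, 14.3, 3.6, 13.1, 13.8.
Cumulative: 4.7, 24.5, 39.0, 49.5, 55.1, 65.0, 79.9, 96.6, 113.6, 127.9, 131.5, 144.6, 158.4.
The total first reaches 142 DD on day 12.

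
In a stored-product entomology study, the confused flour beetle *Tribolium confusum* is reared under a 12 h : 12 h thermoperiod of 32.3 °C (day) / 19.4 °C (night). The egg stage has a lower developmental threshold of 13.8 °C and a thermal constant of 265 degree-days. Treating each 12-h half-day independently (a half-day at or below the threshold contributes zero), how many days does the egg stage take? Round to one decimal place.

22.0 days

Day half: max(0, 32.3 − 13.8) × 0.5 = 18.5 × 0.5 = 9.25 DD.
Night half: max(0, 19.4 − 13.8) × 0.5 = 5.6 × 0.5 = 2.80 DD.
Per 24 h: 12.05 DD/day.
Duration = 265 / 12.05 = 21.992 ≈ 22.0 days.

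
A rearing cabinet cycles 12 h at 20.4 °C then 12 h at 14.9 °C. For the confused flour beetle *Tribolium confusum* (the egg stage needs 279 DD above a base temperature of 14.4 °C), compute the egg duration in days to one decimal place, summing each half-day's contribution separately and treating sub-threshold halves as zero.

85.8 days

Day half: max(0, 20.4 − 14.4) × 0.5 = 6.0 × 0.5 = 3.00 DD.
Night half: max(0, 14.9 − 14.4) × 0.5 = 0.5 × 0.5 = 0.25 DD.
Per 24 h: 3.25 DD/day.
Duration = 279 / 3.25 = 85.846 ≈ 85.8 days.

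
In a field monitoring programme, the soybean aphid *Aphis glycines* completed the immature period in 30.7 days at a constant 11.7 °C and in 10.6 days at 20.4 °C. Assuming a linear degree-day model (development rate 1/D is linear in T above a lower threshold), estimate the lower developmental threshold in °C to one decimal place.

7.1 °C

Equal thermal constants: D₁(T₁ − T_b) = D₂(T₂ − T_b).
30.7·(11.7 − T_b) = 10.6·(20.4 − T_b)
T_b = (30.7·11.7 − 10.6·20.4) / (30.7 − 10.6) = 142.95 / 20.1 = 7.112 °C ≈ 7.1 °C.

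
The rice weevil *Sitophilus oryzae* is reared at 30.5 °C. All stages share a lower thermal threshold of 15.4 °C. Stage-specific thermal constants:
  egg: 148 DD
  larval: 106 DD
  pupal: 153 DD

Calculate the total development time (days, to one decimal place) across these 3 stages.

27.0 days

Daily accumulation at 30.5 °C = 30.5 − 15.4 = 15.1 DD/day.
Total K = 148 + 106 + 153 = 407 DD.
Total duration = 407 / 15.1 = 26.954 ≈ 27.0 days.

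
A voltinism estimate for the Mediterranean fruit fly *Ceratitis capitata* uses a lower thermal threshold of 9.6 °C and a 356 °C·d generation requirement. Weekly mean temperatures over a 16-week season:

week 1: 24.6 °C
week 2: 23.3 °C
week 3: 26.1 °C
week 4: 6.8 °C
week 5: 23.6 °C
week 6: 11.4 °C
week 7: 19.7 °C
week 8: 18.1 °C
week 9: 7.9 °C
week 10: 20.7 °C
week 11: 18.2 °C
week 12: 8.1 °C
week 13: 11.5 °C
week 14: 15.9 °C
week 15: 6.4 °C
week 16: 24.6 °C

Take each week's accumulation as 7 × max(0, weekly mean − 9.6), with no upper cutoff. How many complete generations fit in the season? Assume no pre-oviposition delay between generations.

2 generations

Weekly DD (7 × max(0, T̄ − 9.6)): 105.0, 95.9, 115.5, 0.0, 98.0, 12.6, 70.7, 59.5, 0.0, 77.7, 60.2, 0.0, 13.3, 44.1, 0.0, 105.0.
Season total = 857.5 DD.
Complete generations = ⌊857.5 / 356⌋ = 2.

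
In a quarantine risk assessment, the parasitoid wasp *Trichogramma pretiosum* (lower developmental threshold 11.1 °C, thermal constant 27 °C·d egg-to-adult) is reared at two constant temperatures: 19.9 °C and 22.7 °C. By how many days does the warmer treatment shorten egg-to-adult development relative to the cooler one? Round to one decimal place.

At 19.9 °C: 27 / (19.9 − 11.1) = 27 / 8.8 = 3.068 d.
At 22.7 °C: 27 / (22.7 − 11.1) = 27 / 11.6 = 2.328 d.
Difference = |3.068 − 2.328| = 0.741 ≈ 0.7 days.

0.7 days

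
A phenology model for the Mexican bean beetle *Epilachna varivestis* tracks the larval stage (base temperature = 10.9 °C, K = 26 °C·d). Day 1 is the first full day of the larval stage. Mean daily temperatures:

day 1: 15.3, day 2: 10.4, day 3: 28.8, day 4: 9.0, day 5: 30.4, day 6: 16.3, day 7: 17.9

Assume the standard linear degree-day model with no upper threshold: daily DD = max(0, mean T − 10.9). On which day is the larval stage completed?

Daily DD above 10.9 °C: 4.4, 0.0, 17.9, 0.0, 19.5, 5.4, 7.0.
Cumulative: 4.4, 4.4, 22.3, 22.3, 41.8, 47.2, 54.2.
The total first reaches 26 DD on day 5.

day 5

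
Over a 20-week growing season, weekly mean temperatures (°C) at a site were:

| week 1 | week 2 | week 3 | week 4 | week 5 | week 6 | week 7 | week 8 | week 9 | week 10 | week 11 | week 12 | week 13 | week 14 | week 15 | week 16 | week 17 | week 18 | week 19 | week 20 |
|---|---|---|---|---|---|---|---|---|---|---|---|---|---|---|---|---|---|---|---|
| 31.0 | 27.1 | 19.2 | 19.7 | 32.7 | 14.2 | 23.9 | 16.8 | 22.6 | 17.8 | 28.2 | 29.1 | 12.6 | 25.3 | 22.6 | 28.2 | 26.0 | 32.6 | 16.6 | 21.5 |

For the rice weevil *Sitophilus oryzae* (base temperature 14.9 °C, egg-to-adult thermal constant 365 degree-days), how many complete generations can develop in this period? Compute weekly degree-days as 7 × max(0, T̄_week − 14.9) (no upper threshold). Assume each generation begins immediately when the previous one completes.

Weekly DD (7 × max(0, T̄ − 14.9)): 112.7, 85.4, 30.1, 33.6, 124.6, 0.0, 63.0, 13.3, 53.9, 20.3, 93.1, 99.4, 0.0, 72.8, 53.9, 93.1, 77.7, 123.9, 11.9, 46.2.
Season total = 1208.9 DD.
Complete generations = ⌊1208.9 / 365⌋ = 3.

3 generations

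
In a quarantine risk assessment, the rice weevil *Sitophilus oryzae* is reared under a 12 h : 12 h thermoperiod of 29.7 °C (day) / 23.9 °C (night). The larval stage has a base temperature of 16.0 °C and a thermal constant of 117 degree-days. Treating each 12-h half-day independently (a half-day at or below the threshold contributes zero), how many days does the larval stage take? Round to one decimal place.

10.8 days

Day half: max(0, 29.7 − 16.0) × 0.5 = 13.7 × 0.5 = 6.85 DD.
Night half: max(0, 23.9 − 16.0) × 0.5 = 7.9 × 0.5 = 3.95 DD.
Per 24 h: 10.80 DD/day.
Duration = 117 / 10.80 = 10.833 ≈ 10.8 days.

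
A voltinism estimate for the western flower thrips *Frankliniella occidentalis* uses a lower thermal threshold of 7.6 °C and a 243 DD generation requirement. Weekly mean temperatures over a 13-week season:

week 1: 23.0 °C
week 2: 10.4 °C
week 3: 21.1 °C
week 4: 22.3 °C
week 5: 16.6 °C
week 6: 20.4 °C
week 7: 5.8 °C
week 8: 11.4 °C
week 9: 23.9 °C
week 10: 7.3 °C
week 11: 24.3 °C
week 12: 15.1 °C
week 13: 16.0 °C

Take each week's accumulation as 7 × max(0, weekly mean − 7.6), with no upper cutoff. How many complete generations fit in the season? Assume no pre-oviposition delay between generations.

3 generations

Weekly DD (7 × max(0, T̄ − 7.6)): 107.8, 19.6, 94.5, 102.9, 63.0, 89.6, 0.0, 26.6, 114.1, 0.0, 116.9, 52.5, 58.8.
Season total = 846.3 DD.
Complete generations = ⌊846.3 / 243⌋ = 3.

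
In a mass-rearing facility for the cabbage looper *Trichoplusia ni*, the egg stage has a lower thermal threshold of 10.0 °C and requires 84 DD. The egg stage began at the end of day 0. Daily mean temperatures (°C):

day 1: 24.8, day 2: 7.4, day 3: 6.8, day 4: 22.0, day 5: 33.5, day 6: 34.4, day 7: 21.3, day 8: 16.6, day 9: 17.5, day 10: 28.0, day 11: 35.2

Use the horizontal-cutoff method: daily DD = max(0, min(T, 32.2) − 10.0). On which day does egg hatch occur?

day 8

Daily DD above 10.0 °C (capped at 22.2): 14.8, 0.0, 0.0, 12.0, 22.2, 22.2, 11.3, 6.6, 7.5, 18.0, 22.2.
Cumulative: 14.8, 14.8, 14.8, 26.8, 49.0, 71.2, 82.5, 89.1, 96.6, 114.6, 136.8.
The total first reaches 84 DD on day 8.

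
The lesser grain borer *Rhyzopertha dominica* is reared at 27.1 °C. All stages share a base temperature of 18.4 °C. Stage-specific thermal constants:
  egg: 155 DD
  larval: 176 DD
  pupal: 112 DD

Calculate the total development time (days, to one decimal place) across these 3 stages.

50.9 days

Daily accumulation at 27.1 °C = 27.1 − 18.4 = 8.7 DD/day.
Total K = 155 + 176 + 112 = 443 DD.
Total duration = 443 / 8.7 = 50.920 ≈ 50.9 days.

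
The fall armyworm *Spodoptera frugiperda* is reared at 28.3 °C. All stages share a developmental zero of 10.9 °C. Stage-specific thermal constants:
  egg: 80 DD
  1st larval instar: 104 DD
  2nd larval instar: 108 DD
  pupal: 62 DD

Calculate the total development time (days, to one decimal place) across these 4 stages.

20.3 days

Daily accumulation at 28.3 °C = 28.3 − 10.9 = 17.4 DD/day.
Total K = 80 + 104 + 108 + 62 = 354 DD.
Total duration = 354 / 17.4 = 20.345 ≈ 20.3 days.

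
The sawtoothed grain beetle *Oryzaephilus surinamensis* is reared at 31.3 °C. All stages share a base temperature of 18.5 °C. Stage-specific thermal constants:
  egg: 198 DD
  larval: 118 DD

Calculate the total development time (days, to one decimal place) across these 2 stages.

24.7 days

Daily accumulation at 31.3 °C = 31.3 − 18.5 = 12.8 DD/day.
Total K = 198 + 118 = 316 DD.
Total duration = 316 / 12.8 = 24.688 ≈ 24.7 days.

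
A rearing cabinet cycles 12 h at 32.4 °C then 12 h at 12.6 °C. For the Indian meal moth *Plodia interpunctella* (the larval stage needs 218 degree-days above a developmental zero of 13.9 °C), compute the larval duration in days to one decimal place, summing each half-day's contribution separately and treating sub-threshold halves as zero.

23.6 days

Day half: max(0, 32.4 − 13.9) × 0.5 = 18.5 × 0.5 = 9.25 DD.
Night half: max(0, 12.6 − 13.9) × 0.5 = 0.0 × 0.5 = 0.00 DD.
Per 24 h: 9.25 DD/day.
Duration = 218 / 9.25 = 23.568 ≈ 23.6 days.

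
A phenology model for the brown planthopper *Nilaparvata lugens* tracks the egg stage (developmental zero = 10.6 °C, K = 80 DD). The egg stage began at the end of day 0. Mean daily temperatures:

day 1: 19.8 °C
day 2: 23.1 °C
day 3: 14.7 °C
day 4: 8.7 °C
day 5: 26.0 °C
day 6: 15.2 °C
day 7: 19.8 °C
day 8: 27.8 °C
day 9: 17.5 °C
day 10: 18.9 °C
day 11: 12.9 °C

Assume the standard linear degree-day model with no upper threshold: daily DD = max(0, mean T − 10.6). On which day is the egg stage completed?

day 10

Daily DD above 10.6 °C: 9.2, 12.5, 4.1, 0.0, 15.4, 4.6, 9.2, 17.2, 6.9, 8.3, 2.3.
Cumulative: 9.2, 21.7, 25.8, 25.8, 41.2, 45.8, 55.0, 72.2, 79.1, 87.4, 89.7.
The total first reaches 80 DD on day 10.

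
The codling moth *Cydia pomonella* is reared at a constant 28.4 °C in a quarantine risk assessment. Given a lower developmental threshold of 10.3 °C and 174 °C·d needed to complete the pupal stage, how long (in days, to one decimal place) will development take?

Daily accumulation = 28.4 − 10.3 = 18.1 DD/day.
Duration = 174 / 18.1 = 9.613 ≈ 9.6 days.

9.6 days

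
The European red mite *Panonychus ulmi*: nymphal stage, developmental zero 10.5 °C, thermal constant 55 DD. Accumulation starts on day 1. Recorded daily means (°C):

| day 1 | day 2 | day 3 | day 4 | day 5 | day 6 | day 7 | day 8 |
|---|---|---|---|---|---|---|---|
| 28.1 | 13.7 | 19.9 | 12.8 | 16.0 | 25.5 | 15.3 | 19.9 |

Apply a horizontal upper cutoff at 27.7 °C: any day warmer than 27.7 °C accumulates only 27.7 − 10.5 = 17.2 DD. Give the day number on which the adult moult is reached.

day 7

Daily DD above 10.5 °C (capped at 17.2): 17.2, 3.2, 9.4, 2.3, 5.5, 15.0, 4.8, 9.4.
Cumulative: 17.2, 20.4, 29.8, 32.1, 37.6, 52.6, 57.4, 66.8.
The total first reaches 55 DD on day 7.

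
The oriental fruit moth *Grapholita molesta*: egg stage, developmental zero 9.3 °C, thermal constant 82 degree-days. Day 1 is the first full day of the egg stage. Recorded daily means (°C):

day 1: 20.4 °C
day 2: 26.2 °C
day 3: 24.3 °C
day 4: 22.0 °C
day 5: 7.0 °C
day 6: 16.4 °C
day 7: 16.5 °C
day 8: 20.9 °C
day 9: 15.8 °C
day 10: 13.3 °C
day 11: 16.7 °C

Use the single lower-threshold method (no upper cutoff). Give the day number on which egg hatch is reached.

Daily DD above 9.3 °C: 11.1, 16.9, 15.0, 12.7, 0.0, 7.1, 7.2, 11.6, 6.5, 4.0, 7.4.
Cumulative: 11.1, 28.0, 43.0, 55.7, 55.7, 62.8, 70.0, 81.6, 88.1, 92.1, 99.5.
The total first reaches 82 DD on day 9.

day 9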